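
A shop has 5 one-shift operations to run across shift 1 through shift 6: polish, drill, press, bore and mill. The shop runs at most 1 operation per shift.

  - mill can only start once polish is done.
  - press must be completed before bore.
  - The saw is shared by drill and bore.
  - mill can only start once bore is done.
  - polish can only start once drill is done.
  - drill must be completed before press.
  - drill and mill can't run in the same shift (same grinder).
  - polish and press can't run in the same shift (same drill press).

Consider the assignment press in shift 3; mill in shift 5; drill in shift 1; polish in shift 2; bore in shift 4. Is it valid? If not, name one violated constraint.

Yes

mill can only start once bore is done — holds.
drill must be completed before press — holds.
drill and mill can't run in the same shift (same grinder) — holds.
mill can only start once polish is done — holds.
polish can only start once drill is done — holds.
polish and press can't run in the same shift (same drill press) — holds.
press must be completed before bore — holds.
The shop runs at most 1 operation per shift — holds.
The saw is shared by drill and bore — holds.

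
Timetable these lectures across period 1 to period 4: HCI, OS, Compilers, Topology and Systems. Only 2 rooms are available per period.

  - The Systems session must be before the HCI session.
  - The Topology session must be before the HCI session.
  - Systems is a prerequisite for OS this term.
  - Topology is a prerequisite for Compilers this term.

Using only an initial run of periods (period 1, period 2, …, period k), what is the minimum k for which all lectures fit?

3 periods

The precedence chain requires at least 2 distinct periods.
With at most 2 per period and 5 lectures, at least 3 periods are needed.
3 works (last occupied period: period 3): for example HCI=period 2, Compilers=period 3, Systems=period 1, Topology=period 1, OS=period 2.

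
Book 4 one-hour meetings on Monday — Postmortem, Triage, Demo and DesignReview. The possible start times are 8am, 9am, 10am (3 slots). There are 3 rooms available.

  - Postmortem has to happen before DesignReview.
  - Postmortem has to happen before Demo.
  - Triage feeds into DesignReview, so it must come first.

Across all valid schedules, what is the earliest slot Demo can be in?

9am

Precedence pushes Demo to at least 9am.
Demo at 9am is achievable: Demo=9am, DesignReview=9am, Postmortem=8am, Triage=8am.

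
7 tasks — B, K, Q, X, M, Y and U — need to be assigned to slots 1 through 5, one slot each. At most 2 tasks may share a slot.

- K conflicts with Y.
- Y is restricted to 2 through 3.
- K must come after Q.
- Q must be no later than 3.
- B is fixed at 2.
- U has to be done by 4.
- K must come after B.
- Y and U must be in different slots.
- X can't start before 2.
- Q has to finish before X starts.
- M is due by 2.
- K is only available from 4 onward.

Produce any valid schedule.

M -> 1; B -> 2; Q -> 1; K -> 4; X -> 3; Y -> 2; U -> 3

Checking: Q(1) before K(4); Q(1) before X(3); B(2) before K(4); Y(2) != U(3); K(4) != Y(2); X=3 in [2,5]; M=1 in [1,2]; Y=2 in [2,3]; K=4 in [4,5]; U=3 in [1,4]; B=2 in [2,2]; Q=1 in [1,3]; max 2 per slot (cap 2).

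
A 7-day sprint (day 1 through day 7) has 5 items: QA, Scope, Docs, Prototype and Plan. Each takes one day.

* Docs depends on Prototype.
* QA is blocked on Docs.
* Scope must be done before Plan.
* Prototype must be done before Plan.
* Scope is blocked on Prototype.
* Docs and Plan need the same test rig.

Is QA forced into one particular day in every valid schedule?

QA can be day 3 (e.g. Docs=day 2, Prototype=day 1, QA=day 3, Plan=day 3, Scope=day 2) or day 4 (e.g. Prototype -> day 1, Docs -> day 2, Scope -> day 2, Plan -> day 3, QA -> day 4).

No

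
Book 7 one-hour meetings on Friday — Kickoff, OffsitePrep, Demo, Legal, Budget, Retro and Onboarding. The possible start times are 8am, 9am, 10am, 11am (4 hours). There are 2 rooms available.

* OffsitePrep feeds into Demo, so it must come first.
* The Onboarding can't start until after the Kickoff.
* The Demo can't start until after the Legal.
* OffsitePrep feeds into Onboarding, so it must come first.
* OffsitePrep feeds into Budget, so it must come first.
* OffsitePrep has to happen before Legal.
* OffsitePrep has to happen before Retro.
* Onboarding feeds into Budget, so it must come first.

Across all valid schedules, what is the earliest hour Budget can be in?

Precedence pushes Budget to at least 10am.
Budget at 10am is achievable: Budget -> 10am, OffsitePrep -> 8am, Retro -> 11am, Kickoff -> 8am, Legal -> 9am, Onboarding -> 9am, Demo -> 10am.

10am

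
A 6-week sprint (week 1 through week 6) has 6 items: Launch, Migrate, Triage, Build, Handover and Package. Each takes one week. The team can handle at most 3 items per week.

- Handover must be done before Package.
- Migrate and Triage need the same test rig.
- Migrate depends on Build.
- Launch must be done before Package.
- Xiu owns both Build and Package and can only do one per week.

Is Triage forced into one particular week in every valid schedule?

Triage can be week 1 (e.g. Migrate in week 4; Launch in week 1; Build in week 3; Triage in week 1; Handover in week 1; Package in week 2) or week 2 (e.g. Handover=week 1; Migrate=week 3; Build=week 1; Triage=week 2; Package=week 2; Launch=week 1).

No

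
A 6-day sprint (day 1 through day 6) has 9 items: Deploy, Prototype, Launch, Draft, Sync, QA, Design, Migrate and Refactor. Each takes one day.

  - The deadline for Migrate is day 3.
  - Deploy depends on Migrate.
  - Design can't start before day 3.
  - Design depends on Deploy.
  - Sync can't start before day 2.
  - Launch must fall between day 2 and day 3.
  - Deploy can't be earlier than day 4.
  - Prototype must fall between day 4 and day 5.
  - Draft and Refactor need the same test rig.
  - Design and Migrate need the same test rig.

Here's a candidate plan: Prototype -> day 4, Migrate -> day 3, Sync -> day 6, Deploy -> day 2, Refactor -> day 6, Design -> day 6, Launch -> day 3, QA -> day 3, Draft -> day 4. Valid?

Invalid. Deploy can't be earlier than day 4.

Design can't start before day 3 — holds.
Design and Migrate need the same test rig — holds.
Design depends on Deploy — holds.
Deploy depends on Migrate — violated.
Prototype must fall between day 4 and day 5 — holds.
Launch must fall between day 2 and day 3 — holds.
Sync can't start before day 2 — holds.
Draft and Refactor need the same test rig — holds.
The deadline for Migrate is day 3 — holds.
Deploy can't be earlier than day 4 — violated.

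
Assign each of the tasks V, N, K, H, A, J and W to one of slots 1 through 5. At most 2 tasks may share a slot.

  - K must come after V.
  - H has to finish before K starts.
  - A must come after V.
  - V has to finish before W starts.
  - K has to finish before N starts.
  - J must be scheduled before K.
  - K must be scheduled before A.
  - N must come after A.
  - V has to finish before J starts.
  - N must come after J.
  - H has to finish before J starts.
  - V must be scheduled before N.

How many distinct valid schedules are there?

4

Enumerating: N in 5, W in 2, V in 1, A in 4, J in 2, K in 3, H in 1 | A -> 4, K -> 3, J -> 2, V -> 1, H -> 1, N -> 5, W -> 3 | N=5; H=1; K=3; W=4; V=1; J=2; A=4 | H=1, A=4, K=3, N=5, W=5, V=1, J=2.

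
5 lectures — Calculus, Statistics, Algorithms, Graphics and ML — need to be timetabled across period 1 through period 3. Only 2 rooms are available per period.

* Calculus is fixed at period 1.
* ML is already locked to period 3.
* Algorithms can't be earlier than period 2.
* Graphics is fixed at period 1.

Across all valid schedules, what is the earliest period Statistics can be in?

Statistics at period 2 is achievable: Algorithms=period 2; ML=period 3; Calculus=period 1; Statistics=period 2; Graphics=period 1.
Nothing earlier works — the capacity limit rule out every period before period 2.

period 2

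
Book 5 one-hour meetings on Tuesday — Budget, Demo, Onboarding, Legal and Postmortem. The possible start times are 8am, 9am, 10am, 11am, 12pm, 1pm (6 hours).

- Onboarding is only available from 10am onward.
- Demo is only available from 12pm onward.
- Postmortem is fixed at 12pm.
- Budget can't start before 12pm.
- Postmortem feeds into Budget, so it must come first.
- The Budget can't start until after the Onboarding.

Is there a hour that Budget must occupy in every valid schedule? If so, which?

Budget is available from 12pm; precedence pushes Budget to at least 1pm.
So Budget is pinned to 1pm.

1pm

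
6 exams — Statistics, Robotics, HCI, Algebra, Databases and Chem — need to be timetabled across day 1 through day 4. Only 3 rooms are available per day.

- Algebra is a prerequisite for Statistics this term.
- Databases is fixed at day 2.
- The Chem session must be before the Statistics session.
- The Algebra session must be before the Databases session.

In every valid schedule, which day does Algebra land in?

Downstream work caps Algebra at day 1.
So Algebra is pinned to day 1.

day 1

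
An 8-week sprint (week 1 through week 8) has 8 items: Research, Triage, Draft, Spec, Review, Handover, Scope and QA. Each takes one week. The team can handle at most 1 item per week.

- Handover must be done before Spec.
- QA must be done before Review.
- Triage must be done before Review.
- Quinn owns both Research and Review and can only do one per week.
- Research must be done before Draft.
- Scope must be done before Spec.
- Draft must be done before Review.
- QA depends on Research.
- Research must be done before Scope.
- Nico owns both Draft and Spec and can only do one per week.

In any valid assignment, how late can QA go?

week 7

Precedence pushes QA to at least week 2; downstream work caps QA at week 7.
QA at week 7 is achievable: Draft -> week 2; Research -> week 1; QA -> week 7; Spec -> week 5; Scope -> week 3; Review -> week 8; Triage -> week 6; Handover -> week 4.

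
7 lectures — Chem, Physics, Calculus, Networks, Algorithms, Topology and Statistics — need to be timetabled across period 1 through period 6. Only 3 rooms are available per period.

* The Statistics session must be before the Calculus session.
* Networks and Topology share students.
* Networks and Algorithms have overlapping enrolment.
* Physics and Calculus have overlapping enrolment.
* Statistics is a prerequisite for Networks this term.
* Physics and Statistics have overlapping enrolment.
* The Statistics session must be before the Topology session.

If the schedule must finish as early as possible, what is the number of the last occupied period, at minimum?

period 3

The precedence chain requires at least 2 distinct periods.
With at most 3 per period and 7 lectures, at least 3 periods are needed.
3 works (last occupied period: period 3): for example Chem=period 1, Physics=period 3, Statistics=period 1, Calculus=period 2, Algorithms=period 1, Topology=period 3, Networks=period 2.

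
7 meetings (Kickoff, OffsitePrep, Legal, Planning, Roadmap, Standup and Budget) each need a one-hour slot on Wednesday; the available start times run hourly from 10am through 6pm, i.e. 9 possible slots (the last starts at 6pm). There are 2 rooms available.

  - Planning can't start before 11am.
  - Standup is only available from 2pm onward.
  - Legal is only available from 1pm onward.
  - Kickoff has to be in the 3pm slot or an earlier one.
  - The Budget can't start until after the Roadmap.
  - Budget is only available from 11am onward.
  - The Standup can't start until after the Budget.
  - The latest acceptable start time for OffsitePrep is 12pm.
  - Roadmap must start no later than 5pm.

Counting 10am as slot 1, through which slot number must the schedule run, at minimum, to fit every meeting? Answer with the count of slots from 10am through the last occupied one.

5

The precedence chain requires at least 3 distinct slots.
With at most 2 per slot and 7 meetings, at least 4 slots are needed.
Standup can't be placed before 2pm — that is slot 5 counting from 10am — so the schedule must run through at least 5 slots.
5 works (last occupied slot: 2pm): for example Legal in 1pm, Budget in 11am, Roadmap in 10am, Kickoff in 12pm, Standup in 2pm, Planning in 11am, OffsitePrep in 10am.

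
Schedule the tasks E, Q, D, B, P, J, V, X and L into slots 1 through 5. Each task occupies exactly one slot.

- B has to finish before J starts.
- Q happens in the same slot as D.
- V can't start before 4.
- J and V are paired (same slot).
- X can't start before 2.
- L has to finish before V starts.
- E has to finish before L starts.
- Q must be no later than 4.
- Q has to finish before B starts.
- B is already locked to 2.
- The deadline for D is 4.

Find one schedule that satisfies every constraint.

Q in 1, D in 1, J in 4, V in 4, B in 2, P in 1, L in 2, X in 2, E in 1

Checking: B(2) before J(4); E(1) before L(2); Q(1) before B(2); L(2) before V(4); Q = D = 1; J = V = 4; X=2 in [2,5]; D=1 in [1,4]; V=4 in [4,5]; Q=1 in [1,4]; B=2 in [2,2].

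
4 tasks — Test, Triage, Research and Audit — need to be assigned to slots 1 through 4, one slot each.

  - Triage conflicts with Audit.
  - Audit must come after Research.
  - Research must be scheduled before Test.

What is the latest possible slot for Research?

Downstream work caps Research at 3.
Research at 3 is achievable: Triage -> 1; Audit -> 4; Research -> 3; Test -> 4.

3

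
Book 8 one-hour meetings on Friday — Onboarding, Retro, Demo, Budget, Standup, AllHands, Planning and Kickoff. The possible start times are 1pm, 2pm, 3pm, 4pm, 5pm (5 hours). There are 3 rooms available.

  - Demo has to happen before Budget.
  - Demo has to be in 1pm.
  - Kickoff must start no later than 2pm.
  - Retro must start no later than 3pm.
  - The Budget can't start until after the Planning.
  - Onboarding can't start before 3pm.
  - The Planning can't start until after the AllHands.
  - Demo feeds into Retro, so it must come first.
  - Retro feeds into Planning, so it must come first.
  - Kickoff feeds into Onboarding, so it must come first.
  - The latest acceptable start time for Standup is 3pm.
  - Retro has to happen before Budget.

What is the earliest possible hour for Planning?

3pm

Precedence pushes Planning to at least 3pm; downstream work caps Planning at 4pm.
Planning at 3pm is achievable: AllHands -> 2pm, Retro -> 2pm, Demo -> 1pm, Planning -> 3pm, Budget -> 4pm, Standup -> 1pm, Kickoff -> 1pm, Onboarding -> 3pm.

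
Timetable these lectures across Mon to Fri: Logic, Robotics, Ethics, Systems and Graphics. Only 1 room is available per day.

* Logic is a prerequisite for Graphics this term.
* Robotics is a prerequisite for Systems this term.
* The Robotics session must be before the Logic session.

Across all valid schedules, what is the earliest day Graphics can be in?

Precedence pushes Graphics to at least Wed.
Graphics at Wed is achievable: Logic -> Tue; Ethics -> Fri; Systems -> Thu; Graphics -> Wed; Robotics -> Mon.

Wed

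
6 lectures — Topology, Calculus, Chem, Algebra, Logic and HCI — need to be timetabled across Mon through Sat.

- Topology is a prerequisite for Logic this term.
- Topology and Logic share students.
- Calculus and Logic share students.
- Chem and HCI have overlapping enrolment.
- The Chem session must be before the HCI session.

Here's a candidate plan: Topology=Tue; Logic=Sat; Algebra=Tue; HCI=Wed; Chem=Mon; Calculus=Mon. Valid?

Calculus and Logic share students — holds.
The Chem session must be before the HCI session — holds.
Chem and HCI have overlapping enrolment — holds.
Topology and Logic share students — holds.
Topology is a prerequisite for Logic this term — holds.

Valid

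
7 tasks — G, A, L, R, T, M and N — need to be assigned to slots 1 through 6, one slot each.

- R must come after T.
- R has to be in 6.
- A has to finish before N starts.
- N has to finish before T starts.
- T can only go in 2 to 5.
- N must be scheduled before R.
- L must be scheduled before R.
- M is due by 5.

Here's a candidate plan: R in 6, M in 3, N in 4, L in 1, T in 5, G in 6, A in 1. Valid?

A has to finish before N starts — holds.
M is due by 5 — holds.
N must be scheduled before R — holds.
R must come after T — holds.
L must be scheduled before R — holds.
N has to finish before T starts — holds.
R has to be in 6 — holds.
T can only go in 2 to 5 — holds.

Valid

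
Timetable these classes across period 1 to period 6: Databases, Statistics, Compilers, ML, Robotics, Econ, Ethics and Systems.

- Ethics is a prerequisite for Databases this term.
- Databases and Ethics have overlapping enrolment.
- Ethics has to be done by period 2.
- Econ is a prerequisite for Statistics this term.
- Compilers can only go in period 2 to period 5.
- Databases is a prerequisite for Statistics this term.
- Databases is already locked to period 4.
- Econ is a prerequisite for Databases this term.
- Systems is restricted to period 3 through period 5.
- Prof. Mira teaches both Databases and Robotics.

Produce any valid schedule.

Ethics=period 1; Systems=period 3; Compilers=period 2; Robotics=period 1; Databases=period 4; Statistics=period 5; Econ=period 1; ML=period 1

Checking: Econ(period 1) before Databases(period 4); Ethics(period 1) before Databases(period 4); Econ(period 1) before Statistics(period 5); Databases(period 4) before Statistics(period 5); Databases(period 4) != Ethics(period 1); Databases(period 4) != Robotics(period 1); Systems=period 3 in [period 3,period 5]; Databases=period 4 in [period 4,period 4]; Compilers=period 2 in [period 2,period 5]; Ethics=period 1 in [period 1,period 2].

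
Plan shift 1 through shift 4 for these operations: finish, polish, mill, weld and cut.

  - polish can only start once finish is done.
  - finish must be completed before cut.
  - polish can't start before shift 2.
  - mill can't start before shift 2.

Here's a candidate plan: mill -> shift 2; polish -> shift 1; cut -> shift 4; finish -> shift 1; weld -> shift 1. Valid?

polish can't start before shift 2 — violated.
finish must be completed before cut — holds.
mill can't start before shift 2 — holds.
polish can only start once finish is done — violated.

No. polish can't start before shift 2 is not satisfied.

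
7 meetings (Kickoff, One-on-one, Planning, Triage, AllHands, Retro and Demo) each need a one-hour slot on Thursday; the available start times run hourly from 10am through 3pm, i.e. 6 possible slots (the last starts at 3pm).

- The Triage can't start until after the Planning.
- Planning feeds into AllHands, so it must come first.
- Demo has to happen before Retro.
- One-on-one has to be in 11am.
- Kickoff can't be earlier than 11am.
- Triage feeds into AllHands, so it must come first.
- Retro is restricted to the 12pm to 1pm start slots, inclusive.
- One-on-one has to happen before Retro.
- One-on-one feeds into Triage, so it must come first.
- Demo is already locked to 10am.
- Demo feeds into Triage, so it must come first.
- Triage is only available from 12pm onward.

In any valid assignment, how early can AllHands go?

1pm

Precedence pushes AllHands to at least 1pm.
AllHands at 1pm is achievable: Triage in 12pm; One-on-one in 11am; Demo in 10am; Planning in 10am; Retro in 12pm; AllHands in 1pm; Kickoff in 11am.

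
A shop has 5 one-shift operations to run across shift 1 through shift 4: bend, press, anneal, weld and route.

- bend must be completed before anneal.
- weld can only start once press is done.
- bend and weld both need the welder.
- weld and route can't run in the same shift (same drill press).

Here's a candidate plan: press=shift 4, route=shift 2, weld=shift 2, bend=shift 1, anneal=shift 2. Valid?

Invalid. weld can only start once press is done.

bend must be completed before anneal — holds.
bend and weld both need the welder — holds.
weld can only start once press is done — violated.
weld and route can't run in the same shift (same drill press) — violated.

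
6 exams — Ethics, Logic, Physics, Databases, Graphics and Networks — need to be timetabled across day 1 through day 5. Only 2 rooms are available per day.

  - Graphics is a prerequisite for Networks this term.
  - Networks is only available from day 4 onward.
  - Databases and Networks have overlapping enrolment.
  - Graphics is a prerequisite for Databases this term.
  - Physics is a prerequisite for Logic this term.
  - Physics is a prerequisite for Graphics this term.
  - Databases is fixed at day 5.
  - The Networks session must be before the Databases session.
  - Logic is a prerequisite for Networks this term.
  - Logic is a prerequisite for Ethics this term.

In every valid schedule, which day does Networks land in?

Networks's window is day 4–day 5.
Databases is fixed at day 5, and Networks can't share a day with Databases.
So Networks must be day 4.

day 4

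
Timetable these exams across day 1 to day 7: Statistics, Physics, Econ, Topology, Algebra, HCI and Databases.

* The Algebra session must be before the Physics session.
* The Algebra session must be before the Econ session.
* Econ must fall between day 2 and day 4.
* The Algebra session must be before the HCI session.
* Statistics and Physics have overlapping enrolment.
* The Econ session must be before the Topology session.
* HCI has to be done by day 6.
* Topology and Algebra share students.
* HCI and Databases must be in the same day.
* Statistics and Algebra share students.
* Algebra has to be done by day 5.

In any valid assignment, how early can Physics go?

day 2

Precedence pushes Physics to at least day 2.
Physics at day 2 is achievable: Algebra -> day 1; Physics -> day 2; Econ -> day 2; Statistics -> day 3; HCI -> day 2; Databases -> day 2; Topology -> day 3.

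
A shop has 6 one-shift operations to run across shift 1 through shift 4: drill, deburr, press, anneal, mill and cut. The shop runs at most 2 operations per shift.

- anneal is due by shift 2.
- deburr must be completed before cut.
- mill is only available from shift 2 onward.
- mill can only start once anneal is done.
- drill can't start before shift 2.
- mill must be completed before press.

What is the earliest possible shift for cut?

Precedence pushes cut to at least shift 2.
cut at shift 2 is achievable: mill -> shift 2, cut -> shift 2, deburr -> shift 1, drill -> shift 3, anneal -> shift 1, press -> shift 3.

shift 2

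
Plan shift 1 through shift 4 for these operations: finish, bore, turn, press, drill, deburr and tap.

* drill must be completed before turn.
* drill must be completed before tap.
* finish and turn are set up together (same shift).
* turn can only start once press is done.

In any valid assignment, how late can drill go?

Downstream work caps drill at shift 3.
drill at shift 3 is achievable: drill in shift 3; press in shift 1; bore in shift 1; finish in shift 4; turn in shift 4; deburr in shift 1; tap in shift 4.

shift 3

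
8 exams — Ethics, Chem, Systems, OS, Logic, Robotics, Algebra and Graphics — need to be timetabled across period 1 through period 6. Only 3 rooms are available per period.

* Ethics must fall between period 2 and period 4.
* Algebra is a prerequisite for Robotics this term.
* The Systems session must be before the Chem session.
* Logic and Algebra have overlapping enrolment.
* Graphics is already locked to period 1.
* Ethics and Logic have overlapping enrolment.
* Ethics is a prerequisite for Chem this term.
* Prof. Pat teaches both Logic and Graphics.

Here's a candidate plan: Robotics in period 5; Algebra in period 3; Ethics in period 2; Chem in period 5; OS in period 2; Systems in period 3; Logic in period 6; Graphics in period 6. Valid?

No — it violates: Graphics is already locked to period 1

Prof. Pat teaches both Logic and Graphics — violated.
Algebra is a prerequisite for Robotics this term — holds.
Graphics is already locked to period 1 — violated.
Ethics and Logic have overlapping enrolment — holds.
Ethics must fall between period 2 and period 4 — holds.
Logic and Algebra have overlapping enrolment — holds.
Ethics is a prerequisite for Chem this term — holds.
The Systems session must be before the Chem session — holds.
Only 3 rooms are available per period — holds.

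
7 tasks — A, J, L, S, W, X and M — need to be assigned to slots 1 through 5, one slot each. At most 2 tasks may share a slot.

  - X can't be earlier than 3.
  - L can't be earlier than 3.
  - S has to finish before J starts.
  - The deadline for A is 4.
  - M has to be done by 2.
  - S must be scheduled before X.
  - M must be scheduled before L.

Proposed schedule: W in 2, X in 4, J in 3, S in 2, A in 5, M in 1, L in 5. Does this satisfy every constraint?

No. The deadline for A is 4 is not satisfied.

L can't be earlier than 3 — holds.
S has to finish before J starts — holds.
M must be scheduled before L — holds.
At most 2 tasks may share a slot — holds.
The deadline for A is 4 — violated.
S must be scheduled before X — holds.
M has to be done by 2 — holds.
X can't be earlier than 3 — holds.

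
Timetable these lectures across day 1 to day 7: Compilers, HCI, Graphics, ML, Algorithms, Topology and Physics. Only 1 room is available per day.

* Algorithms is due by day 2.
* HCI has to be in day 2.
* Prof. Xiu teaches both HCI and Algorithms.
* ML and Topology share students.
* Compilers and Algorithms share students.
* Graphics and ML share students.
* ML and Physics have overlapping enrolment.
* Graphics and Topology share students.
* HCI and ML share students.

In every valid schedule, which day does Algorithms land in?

Algorithms's window is day 1–day 2.
HCI is fixed at day 2, and Algorithms can't share a day with HCI.
So Algorithms must be day 1.

day 1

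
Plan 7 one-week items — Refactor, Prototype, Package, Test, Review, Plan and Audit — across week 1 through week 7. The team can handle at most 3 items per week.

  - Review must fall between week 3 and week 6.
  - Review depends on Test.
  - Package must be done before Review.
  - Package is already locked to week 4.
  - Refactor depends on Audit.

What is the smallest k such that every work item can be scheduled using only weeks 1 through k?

5

The precedence chain requires at least 2 distinct weeks.
With at most 3 per week and 7 work items, at least 3 weeks are needed.
Propagating the time windows through the other constraints, Review can't land before week 5, so the schedule must run through at least week 5.
5 works (last occupied week: week 5): for example Package=week 4, Review=week 5, Prototype=week 1, Test=week 1, Refactor=week 2, Plan=week 2, Audit=week 1.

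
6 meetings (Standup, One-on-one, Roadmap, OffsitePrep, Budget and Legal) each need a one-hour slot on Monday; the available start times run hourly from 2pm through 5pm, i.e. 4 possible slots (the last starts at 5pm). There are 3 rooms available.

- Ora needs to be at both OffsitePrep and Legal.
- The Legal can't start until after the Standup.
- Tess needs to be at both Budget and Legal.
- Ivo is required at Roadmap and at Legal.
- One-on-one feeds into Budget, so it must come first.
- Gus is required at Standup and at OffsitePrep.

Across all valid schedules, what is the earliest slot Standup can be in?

Downstream work caps Standup at 4pm.
Standup at 2pm is achievable: Roadmap in 2pm; One-on-one in 2pm; Budget in 3pm; Legal in 4pm; OffsitePrep in 3pm; Standup in 2pm.

2pm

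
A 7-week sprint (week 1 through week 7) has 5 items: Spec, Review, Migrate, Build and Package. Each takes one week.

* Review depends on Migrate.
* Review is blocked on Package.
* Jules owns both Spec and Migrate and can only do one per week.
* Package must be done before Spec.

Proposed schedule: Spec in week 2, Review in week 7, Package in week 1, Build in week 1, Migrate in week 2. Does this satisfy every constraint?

Review depends on Migrate — holds.
Review is blocked on Package — holds.
Package must be done before Spec — holds.
Jules owns both Spec and Migrate and can only do one per week — violated.

No — it violates: Jules owns both Spec and Migrate and can only do one per week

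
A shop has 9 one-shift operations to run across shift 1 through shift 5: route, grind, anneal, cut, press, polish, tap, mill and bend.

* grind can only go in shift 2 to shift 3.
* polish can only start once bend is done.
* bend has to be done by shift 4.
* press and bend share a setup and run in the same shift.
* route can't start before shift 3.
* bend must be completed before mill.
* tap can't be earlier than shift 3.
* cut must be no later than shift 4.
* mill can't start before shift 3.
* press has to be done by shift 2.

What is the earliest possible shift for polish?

shift 2

Precedence pushes polish to at least shift 2.
polish at shift 2 is achievable: grind in shift 2; press in shift 1; cut in shift 1; route in shift 3; mill in shift 3; tap in shift 3; polish in shift 2; bend in shift 1; anneal in shift 1.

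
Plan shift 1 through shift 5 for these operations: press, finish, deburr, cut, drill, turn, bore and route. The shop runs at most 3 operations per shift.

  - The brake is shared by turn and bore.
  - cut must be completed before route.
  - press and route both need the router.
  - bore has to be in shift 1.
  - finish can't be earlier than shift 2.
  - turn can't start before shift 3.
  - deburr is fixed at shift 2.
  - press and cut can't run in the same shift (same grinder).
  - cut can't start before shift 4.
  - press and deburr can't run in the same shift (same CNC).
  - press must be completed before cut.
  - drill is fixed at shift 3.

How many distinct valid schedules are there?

23

Splitting on press: it can be shift 1 (12), shift 3 (11). Listing each branch's schedules as (finish, deburr, cut, drill, turn, bore, route) by shift number:
press=shift 1: (2,2,4,3,3,1,5) (2,2,4,3,4,1,5) (2,2,4,3,5,1,5) (3,2,4,3,3,1,5) (3,2,4,3,4,1,5) (3,2,4,3,5,1,5) (4,2,4,3,3,1,5) (4,2,4,3,4,1,5) (4,2,4,3,5,1,5) (5,2,4,3,3,1,5) (5,2,4,3,4,1,5) (5,2,4,3,5,1,5) — 12.
press=shift 3: (2,2,4,3,3,1,5) (2,2,4,3,4,1,5) (2,2,4,3,5,1,5) (3,2,4,3,4,1,5) (3,2,4,3,5,1,5) (4,2,4,3,3,1,5) (4,2,4,3,4,1,5) (4,2,4,3,5,1,5) (5,2,4,3,3,1,5) (5,2,4,3,4,1,5) (5,2,4,3,5,1,5) — 11.
Summing: 12 + 11 = 23.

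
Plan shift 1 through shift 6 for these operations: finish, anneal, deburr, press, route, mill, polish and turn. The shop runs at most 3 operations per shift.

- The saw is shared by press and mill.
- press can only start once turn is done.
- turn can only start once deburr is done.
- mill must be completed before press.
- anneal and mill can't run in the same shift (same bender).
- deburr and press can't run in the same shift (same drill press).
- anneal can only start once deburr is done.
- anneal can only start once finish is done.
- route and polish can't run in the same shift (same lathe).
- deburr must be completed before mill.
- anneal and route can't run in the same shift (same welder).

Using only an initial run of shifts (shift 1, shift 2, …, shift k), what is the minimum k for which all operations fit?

The precedence chain requires at least 3 distinct shifts.
With at most 3 per shift and 8 operations, at least 3 shifts are needed.
3 works (last occupied shift: shift 3): for example polish in shift 2; turn in shift 2; press in shift 3; anneal in shift 3; mill in shift 2; route in shift 1; finish in shift 1; deburr in shift 1.

3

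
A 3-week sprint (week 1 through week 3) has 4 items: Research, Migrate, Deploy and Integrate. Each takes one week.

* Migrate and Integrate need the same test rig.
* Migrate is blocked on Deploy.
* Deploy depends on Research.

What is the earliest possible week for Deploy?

week 2

Precedence pushes Deploy to at least week 2; downstream work caps Deploy at week 2.
Deploy at week 2 is achievable: Research -> week 1, Integrate -> week 1, Migrate -> week 3, Deploy -> week 2.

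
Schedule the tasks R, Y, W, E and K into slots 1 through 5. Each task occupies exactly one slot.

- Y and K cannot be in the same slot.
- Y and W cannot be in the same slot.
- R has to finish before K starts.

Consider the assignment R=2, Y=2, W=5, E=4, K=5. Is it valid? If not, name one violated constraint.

R has to finish before K starts — holds.
Y and W cannot be in the same slot — holds.
Y and K cannot be in the same slot — holds.

Valid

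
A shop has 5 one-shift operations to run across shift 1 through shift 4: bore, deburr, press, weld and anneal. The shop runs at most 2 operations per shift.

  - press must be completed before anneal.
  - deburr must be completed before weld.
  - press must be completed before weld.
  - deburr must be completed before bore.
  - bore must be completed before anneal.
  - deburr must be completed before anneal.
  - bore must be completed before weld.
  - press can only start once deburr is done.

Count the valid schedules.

8

Splitting on bore: it can be shift 2 (5), shift 3 (3). Listing each branch's schedules as (deburr, press, weld, anneal) by shift number:
bore=shift 2: (1,2,3,3) (1,2,3,4) (1,2,4,3) (1,2,4,4) (1,3,4,4) — 5.
bore=shift 3: (1,2,4,4) (1,3,4,4) (2,3,4,4) — 3.
Summing: 5 + 3 = 8.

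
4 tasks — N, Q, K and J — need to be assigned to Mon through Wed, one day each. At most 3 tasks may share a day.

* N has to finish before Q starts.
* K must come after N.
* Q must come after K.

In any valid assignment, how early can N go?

Mon

Downstream work caps N at Mon.
N at Mon is achievable: J=Mon; Q=Wed; K=Tue; N=Mon.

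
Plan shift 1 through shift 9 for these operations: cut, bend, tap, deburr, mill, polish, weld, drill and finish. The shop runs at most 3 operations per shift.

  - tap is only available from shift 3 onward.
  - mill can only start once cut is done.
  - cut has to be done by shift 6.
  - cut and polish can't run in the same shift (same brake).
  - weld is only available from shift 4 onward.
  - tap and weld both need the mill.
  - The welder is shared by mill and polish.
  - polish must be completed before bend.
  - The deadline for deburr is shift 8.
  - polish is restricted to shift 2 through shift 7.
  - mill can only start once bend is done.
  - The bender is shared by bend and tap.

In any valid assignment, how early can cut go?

Cut's own window allows nothing later than shift 6.
cut at shift 1 is achievable: cut=shift 1; deburr=shift 1; drill=shift 1; bend=shift 4; tap=shift 3; finish=shift 2; weld=shift 4; polish=shift 2; mill=shift 5.

shift 1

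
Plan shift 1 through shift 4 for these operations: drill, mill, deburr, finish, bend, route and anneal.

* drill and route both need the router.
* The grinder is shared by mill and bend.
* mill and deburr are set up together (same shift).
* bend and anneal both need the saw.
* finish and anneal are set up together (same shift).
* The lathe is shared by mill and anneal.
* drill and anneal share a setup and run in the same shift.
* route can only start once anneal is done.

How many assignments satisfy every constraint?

36

Splitting on drill: it can be shift 1 (18), shift 2 (12), shift 3 (6). Listing each branch's schedules as (mill, deburr, finish, bend, route, anneal) by shift number:
drill=shift 1: (2,2,1,3,2,1) (2,2,1,3,3,1) (2,2,1,3,4,1) (2,2,1,4,2,1) (2,2,1,4,3,1) (2,2,1,4,4,1) (3,3,1,2,2,1) (3,3,1,2,3,1) (3,3,1,2,4,1) (3,3,1,4,2,1) (3,3,1,4,3,1) (3,3,1,4,4,1) (4,4,1,2,2,1) (4,4,1,2,3,1) (4,4,1,2,4,1) (4,4,1,3,2,1) (4,4,1,3,3,1) (4,4,1,3,4,1) — 18.
drill=shift 2: (1,1,2,3,3,2) (1,1,2,3,4,2) (1,1,2,4,3,2) (1,1,2,4,4,2) (3,3,2,1,3,2) (3,3,2,1,4,2) (3,3,2,4,3,2) (3,3,2,4,4,2) (4,4,2,1,3,2) (4,4,2,1,4,2) (4,4,2,3,3,2) (4,4,2,3,4,2) — 12.
drill=shift 3: (1,1,3,2,4,3) (1,1,3,4,4,3) (2,2,3,1,4,3) (2,2,3,4,4,3) (4,4,3,1,4,3) (4,4,3,2,4,3) — 6.
Summing: 18 + 12 + 6 = 36.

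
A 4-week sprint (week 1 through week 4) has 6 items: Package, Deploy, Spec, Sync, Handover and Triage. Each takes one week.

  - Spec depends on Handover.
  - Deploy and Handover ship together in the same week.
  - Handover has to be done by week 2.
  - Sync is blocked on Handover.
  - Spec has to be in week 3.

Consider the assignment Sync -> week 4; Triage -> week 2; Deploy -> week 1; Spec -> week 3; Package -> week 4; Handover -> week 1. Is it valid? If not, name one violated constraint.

Valid

Deploy and Handover ship together in the same week — holds.
Sync is blocked on Handover — holds.
Spec has to be in week 3 — holds.
Spec depends on Handover — holds.
Handover has to be done by week 2 — holds.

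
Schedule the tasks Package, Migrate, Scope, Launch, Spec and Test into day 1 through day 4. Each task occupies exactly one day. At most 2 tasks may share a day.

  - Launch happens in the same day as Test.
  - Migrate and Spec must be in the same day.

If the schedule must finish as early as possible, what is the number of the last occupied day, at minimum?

day 3

With at most 2 per day and 6 tasks, at least 3 days are needed.
3 works (last occupied day: day 3): for example Package=day 1, Test=day 3, Launch=day 3, Scope=day 1, Migrate=day 2, Spec=day 2.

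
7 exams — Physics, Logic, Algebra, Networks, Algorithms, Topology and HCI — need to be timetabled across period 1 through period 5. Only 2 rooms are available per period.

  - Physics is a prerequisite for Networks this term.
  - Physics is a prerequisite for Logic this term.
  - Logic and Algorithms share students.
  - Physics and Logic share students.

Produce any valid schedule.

Physics -> period 1; Networks -> period 2; Algorithms -> period 3; HCI -> period 4; Topology -> period 3; Algebra -> period 1; Logic -> period 2

Checking: Physics(period 1) before Networks(period 2); Physics(period 1) before Logic(period 2); Logic(period 2) != Algorithms(period 3); Physics(period 1) != Logic(period 2); max 2 per period (cap 2).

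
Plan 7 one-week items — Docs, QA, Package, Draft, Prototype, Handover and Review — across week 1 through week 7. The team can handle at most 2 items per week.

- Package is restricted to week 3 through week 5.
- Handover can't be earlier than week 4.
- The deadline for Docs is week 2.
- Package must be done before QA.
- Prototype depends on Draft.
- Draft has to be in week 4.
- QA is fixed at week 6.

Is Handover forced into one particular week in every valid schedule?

Handover can be week 4 (e.g. Docs=week 1, QA=week 6, Draft=week 4, Review=week 1, Package=week 3, Prototype=week 5, Handover=week 4) or week 5 (e.g. Handover=week 5; Prototype=week 5; QA=week 6; Draft=week 4; Docs=week 1; Review=week 1; Package=week 3).

No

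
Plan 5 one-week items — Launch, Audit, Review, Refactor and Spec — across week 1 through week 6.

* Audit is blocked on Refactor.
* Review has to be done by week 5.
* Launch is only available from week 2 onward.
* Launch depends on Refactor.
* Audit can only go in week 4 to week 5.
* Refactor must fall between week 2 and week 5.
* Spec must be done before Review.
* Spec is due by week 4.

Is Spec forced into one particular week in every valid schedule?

Spec can be week 1 (e.g. Launch=week 3, Review=week 2, Spec=week 1, Audit=week 4, Refactor=week 2) or week 2 (e.g. Refactor -> week 2; Spec -> week 2; Review -> week 3; Audit -> week 4; Launch -> week 3).

No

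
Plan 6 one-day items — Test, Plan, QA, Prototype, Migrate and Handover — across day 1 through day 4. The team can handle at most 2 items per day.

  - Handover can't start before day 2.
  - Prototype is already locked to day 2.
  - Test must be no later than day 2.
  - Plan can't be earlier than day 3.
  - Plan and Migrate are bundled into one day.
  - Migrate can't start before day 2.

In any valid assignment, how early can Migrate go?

Migrate is available from day 2; Migrate must be in the same day as Plan, which can't be before day 3, so Migrate is at least day 3.
Migrate at day 3 is achievable: Migrate=day 3; Test=day 1; Handover=day 2; Plan=day 3; Prototype=day 2; QA=day 1.

day 3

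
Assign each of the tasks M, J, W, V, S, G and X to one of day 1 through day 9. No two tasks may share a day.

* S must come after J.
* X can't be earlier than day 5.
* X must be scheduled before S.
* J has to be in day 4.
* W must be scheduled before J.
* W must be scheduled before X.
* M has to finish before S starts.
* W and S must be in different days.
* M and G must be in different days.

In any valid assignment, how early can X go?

X is available from day 5; downstream work caps X at day 8.
X at day 5 is achievable: M -> day 2, V -> day 3, S -> day 6, J -> day 4, G -> day 7, W -> day 1, X -> day 5.

day 5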